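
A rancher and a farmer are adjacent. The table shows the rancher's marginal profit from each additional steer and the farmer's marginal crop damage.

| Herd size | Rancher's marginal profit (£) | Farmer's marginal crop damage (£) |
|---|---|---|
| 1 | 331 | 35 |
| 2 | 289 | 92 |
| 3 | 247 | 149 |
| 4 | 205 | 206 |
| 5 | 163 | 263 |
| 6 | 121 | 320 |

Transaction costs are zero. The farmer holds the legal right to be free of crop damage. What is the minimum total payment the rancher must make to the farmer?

£276

Efficient level: marginal profit ≥ marginal crop damage through level 3, so k* = 3.
With the farmer holding the right, the rancher must at least compensate total damage at k*: 35 + 92 + 149 = 276.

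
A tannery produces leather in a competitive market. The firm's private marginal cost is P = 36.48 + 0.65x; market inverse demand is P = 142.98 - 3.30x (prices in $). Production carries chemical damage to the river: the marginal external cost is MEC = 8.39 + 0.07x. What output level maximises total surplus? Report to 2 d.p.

Social marginal cost = private MC + MEC = 44.87 + 0.72x.
Set SMC = demand: 44.87 + 0.72x = 142.98 - 3.30x → x* = 24.4055.

x* = 24.41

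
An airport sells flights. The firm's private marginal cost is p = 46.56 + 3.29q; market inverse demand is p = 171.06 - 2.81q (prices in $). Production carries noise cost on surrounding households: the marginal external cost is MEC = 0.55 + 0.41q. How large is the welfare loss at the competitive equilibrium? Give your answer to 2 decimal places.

Market equilibrium (private): 46.56 + 3.29q = 171.06 - 2.81q → q_m = 20.4098.
Social marginal cost = private MC + MEC = 47.11 + 3.70q.
Set SMC = demand: 47.11 + 3.70q = 171.06 - 2.81q → q* = 19.0399.
Between q* and q_m the wedge SMC − demand runs linearly from 0 to MEC(q_m), so the loss is a triangle.
DWL = ½ × 1.3699 × 8.9180 = 6.1084.

DWL = $6.11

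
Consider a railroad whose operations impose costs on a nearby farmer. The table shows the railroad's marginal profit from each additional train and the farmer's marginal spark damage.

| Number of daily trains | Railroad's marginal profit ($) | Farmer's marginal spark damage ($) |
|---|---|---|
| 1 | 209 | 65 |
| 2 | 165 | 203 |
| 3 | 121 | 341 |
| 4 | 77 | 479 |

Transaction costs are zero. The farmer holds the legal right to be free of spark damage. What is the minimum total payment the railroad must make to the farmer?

Efficient level: marginal profit ≥ marginal spark damage through level 1, so k* = 1.
With the farmer holding the right, the railroad must at least compensate total damage at k*: 65 = 65.

$65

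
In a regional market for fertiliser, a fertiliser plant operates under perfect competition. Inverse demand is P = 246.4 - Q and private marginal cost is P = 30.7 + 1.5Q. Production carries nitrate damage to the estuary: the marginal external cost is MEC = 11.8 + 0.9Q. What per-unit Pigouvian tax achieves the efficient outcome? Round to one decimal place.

Social marginal cost = private MC + MEC = 42.5 + 2.4Q.
Set SMC = demand: 42.5 + 2.4Q = 246.4 - Q → Q* = 59.9706.
The Pigouvian tax equals MEC at Q*: 11.8 + 0.9×59.9706 = 65.7735.

tax = 65.8 per unit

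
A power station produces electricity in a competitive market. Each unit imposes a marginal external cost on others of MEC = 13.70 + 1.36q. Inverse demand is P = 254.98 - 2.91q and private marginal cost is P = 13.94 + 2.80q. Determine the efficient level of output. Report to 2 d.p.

q* = 32.16

Social marginal cost = private MC + MEC = 27.64 + 4.16q.
Set SMC = demand: 27.64 + 4.16q = 254.98 - 2.91q → q* = 32.1556.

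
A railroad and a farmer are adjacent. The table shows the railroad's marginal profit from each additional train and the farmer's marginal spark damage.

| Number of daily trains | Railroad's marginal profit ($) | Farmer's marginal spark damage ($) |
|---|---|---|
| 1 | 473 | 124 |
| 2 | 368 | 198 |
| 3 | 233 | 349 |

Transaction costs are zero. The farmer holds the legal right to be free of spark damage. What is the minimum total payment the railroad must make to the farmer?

$322

Efficient level: marginal profit ≥ marginal spark damage through level 2, so k* = 2.
With the farmer holding the right, the railroad must at least compensate total damage at k*: 124 + 198 = 322.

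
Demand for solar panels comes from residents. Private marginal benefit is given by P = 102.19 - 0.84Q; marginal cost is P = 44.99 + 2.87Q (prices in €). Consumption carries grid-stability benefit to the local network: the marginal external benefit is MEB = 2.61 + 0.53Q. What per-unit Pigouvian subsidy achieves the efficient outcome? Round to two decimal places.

Social marginal benefit = demand + MEB = 104.80 - 0.31Q.
Set SMB = MC: 104.80 - 0.31Q = 44.99 + 2.87Q → Q* = 18.8082.
The Pigouvian subsidy equals MEB at Q*: 2.61 + 0.53×18.8082 = 12.5783.

subsidy = €12.58 per unit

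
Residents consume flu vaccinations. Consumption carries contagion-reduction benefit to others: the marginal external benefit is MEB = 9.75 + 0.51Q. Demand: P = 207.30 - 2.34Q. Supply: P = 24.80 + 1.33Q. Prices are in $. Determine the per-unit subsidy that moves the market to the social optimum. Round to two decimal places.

subsidy = $40.78 per unit

Social marginal benefit = demand + MEB = 217.05 - 1.83Q.
Set SMB = MC: 217.05 - 1.83Q = 24.80 + 1.33Q → Q* = 60.8386.
The Pigouvian subsidy equals MEB at Q*: 9.75 + 0.51×60.8386 = 40.7777.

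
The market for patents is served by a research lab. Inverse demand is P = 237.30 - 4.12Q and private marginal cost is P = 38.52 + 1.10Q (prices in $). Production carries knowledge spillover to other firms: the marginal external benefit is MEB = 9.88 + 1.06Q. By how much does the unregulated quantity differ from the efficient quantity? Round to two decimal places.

12.08 units

Market equilibrium (private): 38.52 + 1.10Q = 237.30 - 4.12Q → Q_m = 38.0805.
Social marginal cost = private MC − MEB = 28.64 + 0.04Q.
Set SMC = demand: 28.64 + 0.04Q = 237.30 - 4.12Q → Q* = 50.1587.
Gap = |38.0805 − 50.1587| = 12.0782.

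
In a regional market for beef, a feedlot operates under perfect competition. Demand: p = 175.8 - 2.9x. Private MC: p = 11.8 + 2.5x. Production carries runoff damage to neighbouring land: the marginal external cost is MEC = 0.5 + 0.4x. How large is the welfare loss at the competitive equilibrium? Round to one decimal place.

DWL = 13.8

Market equilibrium (private): 11.8 + 2.5x = 175.8 - 2.9x → x_m = 30.3704.
Social marginal cost = private MC + MEC = 12.3 + 2.9x.
Set SMC = demand: 12.3 + 2.9x = 175.8 - 2.9x → x* = 28.1897.
The welfare-loss triangle has base |x_m − x*| and height MEC(x_m) (the vertical gap between SMC and demand is zero at x* and MEC at x_m).
DWL = ½ × 2.1807 × 12.6481 = 13.7909.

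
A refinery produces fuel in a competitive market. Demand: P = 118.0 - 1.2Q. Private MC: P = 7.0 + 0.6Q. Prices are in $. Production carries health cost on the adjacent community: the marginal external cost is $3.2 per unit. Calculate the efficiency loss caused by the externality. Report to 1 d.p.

Market equilibrium (private): 7.0 + 0.6Q = 118.0 - 1.2Q → Q_m = 61.6667.
Social marginal cost = private MC + MEC = 10.2 + 0.6Q.
Set SMC = demand: 10.2 + 0.6Q = 118.0 - 1.2Q → Q* = 59.8889.
Between Q* and Q_m the wedge SMC − demand runs linearly from 0 to MEC(Q_m), so the loss is a triangle.
DWL = ½ × 1.7778 × 3.2000 = 2.8445.

DWL = $2.8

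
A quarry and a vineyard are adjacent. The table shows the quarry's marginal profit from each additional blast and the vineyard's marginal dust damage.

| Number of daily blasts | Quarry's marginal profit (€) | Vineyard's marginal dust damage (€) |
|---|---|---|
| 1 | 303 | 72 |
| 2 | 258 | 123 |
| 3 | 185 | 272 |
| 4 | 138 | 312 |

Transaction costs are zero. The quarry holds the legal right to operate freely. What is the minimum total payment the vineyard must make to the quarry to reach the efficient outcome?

Left alone the quarry would choose level 4 (marginal profit stays positive).
Efficient level: k* = 2 (marginal profit ≥ marginal dust damage through 2).
The vineyard must at least cover the quarry's forgone profit from cutting 4→2: 185 + 138 = 323.

€323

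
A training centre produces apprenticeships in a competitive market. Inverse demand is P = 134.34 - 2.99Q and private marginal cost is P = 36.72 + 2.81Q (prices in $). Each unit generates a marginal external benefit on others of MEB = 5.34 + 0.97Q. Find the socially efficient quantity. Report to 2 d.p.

Social marginal cost = private MC − MEB = 31.38 + 1.84Q.
Set SMC = demand: 31.38 + 1.84Q = 134.34 - 2.99Q → Q* = 21.3168.

Q* = 21.32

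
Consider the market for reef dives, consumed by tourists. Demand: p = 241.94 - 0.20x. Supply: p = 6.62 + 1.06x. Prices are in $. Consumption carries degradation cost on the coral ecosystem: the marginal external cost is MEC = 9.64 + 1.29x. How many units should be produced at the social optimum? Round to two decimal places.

Social marginal benefit = demand − MEC = 232.30 - 1.49x.
Set SMB = MC: 232.30 - 1.49x = 6.62 + 1.06x → x* = 88.5020.

x* = 88.50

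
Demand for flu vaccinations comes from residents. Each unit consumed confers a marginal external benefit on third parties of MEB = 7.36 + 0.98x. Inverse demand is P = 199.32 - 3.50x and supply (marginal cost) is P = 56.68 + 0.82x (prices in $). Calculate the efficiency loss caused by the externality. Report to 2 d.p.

Market equilibrium (private): 56.68 + 0.82x = 199.32 - 3.50x → x_m = 33.0185.
Social marginal benefit = demand + MEB = 206.68 - 2.52x.
Set SMB = MC: 206.68 - 2.52x = 56.68 + 0.82x → x* = 44.9102.
Between x* and x_m the wedge SMB − MC runs linearly from 0 to MEB(x_m), so the loss is a triangle.
DWL = ½ × 11.8917 × 39.7181 = 236.1579.

DWL = $236.16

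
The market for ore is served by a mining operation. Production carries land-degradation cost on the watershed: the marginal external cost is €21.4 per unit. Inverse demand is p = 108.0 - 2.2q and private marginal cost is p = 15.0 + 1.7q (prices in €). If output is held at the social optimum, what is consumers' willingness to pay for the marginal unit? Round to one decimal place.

P = €67.6

Social marginal cost = private MC + MEC = 36.4 + 1.7q.
Set SMC = demand: 36.4 + 1.7q = 108.0 - 2.2q → q* = 18.3590.
Consumer price on the demand curve at q*: 108.0 − 2.2×18.3590 = 67.6102.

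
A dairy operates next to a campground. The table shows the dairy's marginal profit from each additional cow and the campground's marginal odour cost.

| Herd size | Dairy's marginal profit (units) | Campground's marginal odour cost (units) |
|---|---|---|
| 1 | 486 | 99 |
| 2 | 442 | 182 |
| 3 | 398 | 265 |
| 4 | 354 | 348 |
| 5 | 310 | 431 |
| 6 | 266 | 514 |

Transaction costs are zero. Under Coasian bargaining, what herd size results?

Bargaining reaches the level where marginal profit last exceeds marginal odour cost.
That holds through level 4 (354 ≥ 348) but not at 5 (310 < 431).

4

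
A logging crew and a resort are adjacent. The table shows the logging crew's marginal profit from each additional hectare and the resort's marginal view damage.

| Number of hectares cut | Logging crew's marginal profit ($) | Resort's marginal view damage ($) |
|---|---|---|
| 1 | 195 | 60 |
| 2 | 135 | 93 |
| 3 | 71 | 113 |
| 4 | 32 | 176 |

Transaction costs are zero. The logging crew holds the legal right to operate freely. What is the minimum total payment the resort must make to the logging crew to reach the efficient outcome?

$103

Left alone the logging crew would choose level 4 (marginal profit stays positive).
Efficient level: k* = 2 (marginal profit ≥ marginal view damage through 2).
The resort must at least cover the logging crew's forgone profit from cutting 4→2: 71 + 32 = 103.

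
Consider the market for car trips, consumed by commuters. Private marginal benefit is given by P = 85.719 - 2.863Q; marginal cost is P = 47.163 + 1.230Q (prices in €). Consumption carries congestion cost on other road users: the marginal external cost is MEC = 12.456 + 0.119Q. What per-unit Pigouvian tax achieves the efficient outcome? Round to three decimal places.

Social marginal benefit = demand − MEC = 73.263 - 2.982Q.
Set SMB = MC: 73.263 - 2.982Q = 47.163 + 1.230Q → Q* = 6.1966.
The Pigouvian tax equals MEC at Q*: 12.456 + 0.119×6.1966 = 13.1934.

tax = €13.193 per unit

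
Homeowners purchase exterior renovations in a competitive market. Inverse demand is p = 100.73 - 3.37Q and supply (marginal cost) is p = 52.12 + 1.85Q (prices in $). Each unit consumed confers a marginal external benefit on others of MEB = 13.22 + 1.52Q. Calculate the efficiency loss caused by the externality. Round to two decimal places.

DWL = $101.27

Market equilibrium (private): 52.12 + 1.85Q = 100.73 - 3.37Q → Q_m = 9.3123.
Social marginal benefit = demand + MEB = 113.95 - 1.85Q.
Set SMB = MC: 113.95 - 1.85Q = 52.12 + 1.85Q → Q* = 16.7108.
The welfare-loss triangle has base |Q_m − Q*| and height MEB(Q_m) (the vertical gap between SMB and MC is zero at Q* and MEB at Q_m).
DWL = ½ × 7.3985 × 27.3746 = 101.2655.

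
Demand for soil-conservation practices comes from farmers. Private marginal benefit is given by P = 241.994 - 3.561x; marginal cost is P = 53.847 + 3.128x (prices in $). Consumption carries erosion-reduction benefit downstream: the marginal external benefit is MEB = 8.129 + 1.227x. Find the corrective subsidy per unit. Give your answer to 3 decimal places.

Social marginal benefit = demand + MEB = 250.123 - 2.334x.
Set SMB = MC: 250.123 - 2.334x = 53.847 + 3.128x → x* = 35.9348.
The Pigouvian subsidy equals MEB at x*: 8.129 + 1.227×35.9348 = 52.2210.

subsidy = $52.221 per unit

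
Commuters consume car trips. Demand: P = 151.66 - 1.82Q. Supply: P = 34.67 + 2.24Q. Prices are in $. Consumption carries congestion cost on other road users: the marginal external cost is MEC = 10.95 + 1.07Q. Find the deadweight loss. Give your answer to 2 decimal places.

DWL = $170.15

Market equilibrium (private): 34.67 + 2.24Q = 151.66 - 1.82Q → Q_m = 28.8153.
Social marginal benefit = demand − MEC = 140.71 - 2.89Q.
Set SMB = MC: 140.71 - 2.89Q = 34.67 + 2.24Q → Q* = 20.6706.
Height of the DWL triangle at Q_m is MC(Q_m) − SMB(Q_m) = MEC(Q_m) = 41.7823.
DWL = ½ × 8.1447 × 41.7823 = 170.1521.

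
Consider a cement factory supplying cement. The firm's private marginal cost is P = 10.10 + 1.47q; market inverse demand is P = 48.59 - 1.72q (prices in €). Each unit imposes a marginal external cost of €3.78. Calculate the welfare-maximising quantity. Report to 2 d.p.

q* = 10.88

Social marginal cost = private MC + MEC = 13.88 + 1.47q.
Set SMC = demand: 13.88 + 1.47q = 48.59 - 1.72q → q* = 10.8809.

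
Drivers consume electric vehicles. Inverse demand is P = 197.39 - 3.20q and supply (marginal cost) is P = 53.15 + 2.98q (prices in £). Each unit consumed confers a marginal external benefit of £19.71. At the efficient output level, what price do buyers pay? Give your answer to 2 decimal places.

P = £112.50

Social marginal benefit = demand + MEB = 217.10 - 3.20q.
Set SMB = MC: 217.10 - 3.20q = 53.15 + 2.98q → q* = 26.5291.
Consumer price on the demand curve at q*: 197.39 − 3.20×26.5291 = 112.4969.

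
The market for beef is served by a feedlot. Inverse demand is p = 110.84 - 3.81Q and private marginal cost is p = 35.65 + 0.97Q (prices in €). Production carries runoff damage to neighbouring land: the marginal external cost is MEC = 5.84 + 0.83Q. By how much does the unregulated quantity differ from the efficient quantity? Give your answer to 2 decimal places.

Market equilibrium (private): 35.65 + 0.97Q = 110.84 - 3.81Q → Q_m = 15.7301.
Social marginal cost = private MC + MEC = 41.49 + 1.80Q.
Set SMC = demand: 41.49 + 1.80Q = 110.84 - 3.81Q → Q* = 12.3619.
Gap = |15.7301 − 12.3619| = 3.3682.

3.37 units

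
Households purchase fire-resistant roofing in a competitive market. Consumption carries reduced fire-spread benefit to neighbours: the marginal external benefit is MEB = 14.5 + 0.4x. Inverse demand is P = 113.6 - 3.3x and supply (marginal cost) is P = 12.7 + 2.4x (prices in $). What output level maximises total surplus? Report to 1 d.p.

Social marginal benefit = demand + MEB = 128.1 - 2.9x.
Set SMB = MC: 128.1 - 2.9x = 12.7 + 2.4x → x* = 21.7736.

x* = 21.8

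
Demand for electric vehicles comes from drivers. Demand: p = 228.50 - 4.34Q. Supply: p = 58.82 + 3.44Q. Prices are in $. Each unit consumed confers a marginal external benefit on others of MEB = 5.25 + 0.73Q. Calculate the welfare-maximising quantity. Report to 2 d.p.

Q* = 24.81

Social marginal benefit = demand + MEB = 233.75 - 3.61Q.
Set SMB = MC: 233.75 - 3.61Q = 58.82 + 3.44Q → Q* = 24.8128.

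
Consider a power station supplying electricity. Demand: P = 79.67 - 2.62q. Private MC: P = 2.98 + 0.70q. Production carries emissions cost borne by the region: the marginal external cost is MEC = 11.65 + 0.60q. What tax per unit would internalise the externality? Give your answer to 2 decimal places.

Social marginal cost = private MC + MEC = 14.63 + 1.30q.
Set SMC = demand: 14.63 + 1.30q = 79.67 - 2.62q → q* = 16.5918.
The Pigouvian tax equals MEC at q*: 11.65 + 0.60×16.5918 = 21.6051.

tax = 21.61 per unit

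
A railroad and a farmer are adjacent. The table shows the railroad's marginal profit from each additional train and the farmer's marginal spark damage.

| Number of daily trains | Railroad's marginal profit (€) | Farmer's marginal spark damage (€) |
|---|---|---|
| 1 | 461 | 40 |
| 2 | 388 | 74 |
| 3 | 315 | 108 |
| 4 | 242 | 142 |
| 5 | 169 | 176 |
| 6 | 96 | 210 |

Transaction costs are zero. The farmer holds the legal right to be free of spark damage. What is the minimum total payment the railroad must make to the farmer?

Efficient level: marginal profit ≥ marginal spark damage through level 4, so k* = 4.
With the farmer holding the right, the railroad must at least compensate total damage at k*: 40 + 74 + 108 + 142 = 364.

€364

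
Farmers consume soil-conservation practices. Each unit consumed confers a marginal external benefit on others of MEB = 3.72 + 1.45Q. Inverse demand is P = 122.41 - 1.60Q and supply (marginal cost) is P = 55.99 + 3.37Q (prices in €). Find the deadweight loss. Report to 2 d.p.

Market equilibrium (private): 55.99 + 3.37Q = 122.41 - 1.60Q → Q_m = 13.3642.
Social marginal benefit = demand + MEB = 126.13 - 0.15Q.
Set SMB = MC: 126.13 - 0.15Q = 55.99 + 3.37Q → Q* = 19.9261.
The welfare-loss triangle has base |Q_m − Q*| and height MEB(Q_m) (the vertical gap between SMB and MC is zero at Q* and MEB at Q_m).
DWL = ½ × 6.5619 × 23.0981 = 75.7837.

DWL = €75.78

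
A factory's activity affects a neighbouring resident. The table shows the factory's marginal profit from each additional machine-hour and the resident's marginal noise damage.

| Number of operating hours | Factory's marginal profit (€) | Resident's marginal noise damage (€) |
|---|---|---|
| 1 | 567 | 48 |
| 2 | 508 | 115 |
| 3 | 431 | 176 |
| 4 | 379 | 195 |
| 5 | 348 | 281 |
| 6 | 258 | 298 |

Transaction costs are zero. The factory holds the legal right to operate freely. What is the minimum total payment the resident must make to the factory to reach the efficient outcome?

Left alone the factory would choose level 6 (marginal profit stays positive).
Efficient level: k* = 5 (marginal profit ≥ marginal noise damage through 5).
The resident must at least cover the factory's forgone profit from cutting 6→5: 258 = 258.

€258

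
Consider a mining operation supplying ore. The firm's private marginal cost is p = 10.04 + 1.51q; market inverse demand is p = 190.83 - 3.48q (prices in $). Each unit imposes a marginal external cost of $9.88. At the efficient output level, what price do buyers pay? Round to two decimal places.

Social marginal cost = private MC + MEC = 19.92 + 1.51q.
Set SMC = demand: 19.92 + 1.51q = 190.83 - 3.48q → q* = 34.2505.
Consumer price on the demand curve at q*: 190.83 − 3.48×34.2505 = 71.6383.

P = $71.64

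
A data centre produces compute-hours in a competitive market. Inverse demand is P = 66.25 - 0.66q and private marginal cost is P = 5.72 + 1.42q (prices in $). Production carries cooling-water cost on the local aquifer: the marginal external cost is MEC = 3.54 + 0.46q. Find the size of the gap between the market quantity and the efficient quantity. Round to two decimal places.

Market equilibrium (private): 5.72 + 1.42q = 66.25 - 0.66q → q_m = 29.1010.
Social marginal cost = private MC + MEC = 9.26 + 1.88q.
Set SMC = demand: 9.26 + 1.88q = 66.25 - 0.66q → q* = 22.4370.
Gap = |29.1010 − 22.4370| = 6.6640.

6.66 units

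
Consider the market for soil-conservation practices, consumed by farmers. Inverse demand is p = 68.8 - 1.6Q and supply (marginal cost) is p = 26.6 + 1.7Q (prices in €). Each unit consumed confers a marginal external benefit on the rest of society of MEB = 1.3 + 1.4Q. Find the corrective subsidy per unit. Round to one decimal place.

Social marginal benefit = demand + MEB = 70.1 - 0.2Q.
Set SMB = MC: 70.1 - 0.2Q = 26.6 + 1.7Q → Q* = 22.8947.
The Pigouvian subsidy equals MEB at Q*: 1.3 + 1.4×22.8947 = 33.3526.

subsidy = €33.4 per unit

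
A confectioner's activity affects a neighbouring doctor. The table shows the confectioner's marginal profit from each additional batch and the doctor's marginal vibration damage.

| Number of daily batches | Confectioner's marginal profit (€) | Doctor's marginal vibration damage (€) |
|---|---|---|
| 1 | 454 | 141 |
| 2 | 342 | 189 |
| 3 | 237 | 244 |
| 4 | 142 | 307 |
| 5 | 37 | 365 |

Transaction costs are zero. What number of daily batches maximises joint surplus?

2

Bargaining reaches the level where marginal profit last exceeds marginal vibration damage.
That holds through level 2 (342 ≥ 189) but not at 3 (237 < 244).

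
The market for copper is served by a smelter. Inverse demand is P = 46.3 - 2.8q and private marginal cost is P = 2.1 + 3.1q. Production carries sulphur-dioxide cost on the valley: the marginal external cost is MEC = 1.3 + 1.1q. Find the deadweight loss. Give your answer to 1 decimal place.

DWL = 6.5

Market equilibrium (private): 2.1 + 3.1q = 46.3 - 2.8q → q_m = 7.4915.
Social marginal cost = private MC + MEC = 3.4 + 4.2q.
Set SMC = demand: 3.4 + 4.2q = 46.3 - 2.8q → q* = 6.1286.
Between q* and q_m the wedge SMC − demand runs linearly from 0 to MEC(q_m), so the loss is a triangle.
DWL = ½ × 1.3629 × 9.5407 = 6.5015.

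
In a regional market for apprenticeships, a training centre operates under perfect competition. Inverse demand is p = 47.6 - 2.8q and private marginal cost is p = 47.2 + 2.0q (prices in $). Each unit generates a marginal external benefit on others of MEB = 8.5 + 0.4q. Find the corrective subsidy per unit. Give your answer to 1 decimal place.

Social marginal cost = private MC − MEB = 38.7 + 1.6q.
Set SMC = demand: 38.7 + 1.6q = 47.6 - 2.8q → q* = 2.0227.
The Pigouvian subsidy equals MEB at q*: 8.5 + 0.4×2.0227 = 9.3091.

subsidy = $9.3 per unit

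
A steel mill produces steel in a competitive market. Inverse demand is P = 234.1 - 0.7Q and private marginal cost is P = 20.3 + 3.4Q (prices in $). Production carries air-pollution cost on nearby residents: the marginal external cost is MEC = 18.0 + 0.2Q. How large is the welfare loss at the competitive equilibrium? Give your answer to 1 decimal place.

DWL = $94.0

Market equilibrium (private): 20.3 + 3.4Q = 234.1 - 0.7Q → Q_m = 52.1463.
Social marginal cost = private MC + MEC = 38.3 + 3.6Q.
Set SMC = demand: 38.3 + 3.6Q = 234.1 - 0.7Q → Q* = 45.5349.
Height of the DWL triangle at Q_m is SMC(Q_m) − demand(Q_m) = MEC(Q_m) = 28.4293.
DWL = ½ × 6.6114 × 28.4293 = 93.9787.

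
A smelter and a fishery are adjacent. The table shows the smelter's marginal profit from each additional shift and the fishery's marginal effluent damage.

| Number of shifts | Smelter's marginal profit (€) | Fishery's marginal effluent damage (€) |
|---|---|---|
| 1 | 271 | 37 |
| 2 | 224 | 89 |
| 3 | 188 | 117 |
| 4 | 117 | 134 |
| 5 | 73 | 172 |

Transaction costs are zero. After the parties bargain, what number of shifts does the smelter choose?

Bargaining reaches the level where marginal profit last exceeds marginal effluent damage.
That holds through level 3 (188 ≥ 117) but not at 4 (117 < 134).

3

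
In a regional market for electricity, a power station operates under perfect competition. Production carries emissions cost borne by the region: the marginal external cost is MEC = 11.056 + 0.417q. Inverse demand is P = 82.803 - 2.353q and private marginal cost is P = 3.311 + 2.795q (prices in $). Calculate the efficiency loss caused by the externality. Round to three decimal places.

Market equilibrium (private): 3.311 + 2.795q = 82.803 - 2.353q → q_m = 15.4413.
Social marginal cost = private MC + MEC = 14.367 + 3.212q.
Set SMC = demand: 14.367 + 3.212q = 82.803 - 2.353q → q* = 12.2976.
The welfare-loss triangle has base |q_m − q*| and height MEC(q_m) (the vertical gap between SMC and demand is zero at q* and MEC at q_m).
DWL = ½ × 3.1437 × 17.4950 = 27.4995.

DWL = $27.500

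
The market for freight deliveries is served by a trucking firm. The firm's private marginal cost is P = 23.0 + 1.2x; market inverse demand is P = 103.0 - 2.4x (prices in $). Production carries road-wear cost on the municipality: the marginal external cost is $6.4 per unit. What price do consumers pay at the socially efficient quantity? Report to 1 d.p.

Social marginal cost = private MC + MEC = 29.4 + 1.2x.
Set SMC = demand: 29.4 + 1.2x = 103.0 - 2.4x → x* = 20.4444.
Consumer price on the demand curve at x*: 103.0 − 2.4×20.4444 = 53.9334.

P = $53.9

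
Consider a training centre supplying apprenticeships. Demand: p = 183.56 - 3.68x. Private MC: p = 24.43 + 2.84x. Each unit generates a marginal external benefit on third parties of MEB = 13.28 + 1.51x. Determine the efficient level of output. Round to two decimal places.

Social marginal cost = private MC − MEB = 11.15 + 1.33x.
Set SMC = demand: 11.15 + 1.33x = 183.56 - 3.68x → x* = 34.4132.

x* = 34.41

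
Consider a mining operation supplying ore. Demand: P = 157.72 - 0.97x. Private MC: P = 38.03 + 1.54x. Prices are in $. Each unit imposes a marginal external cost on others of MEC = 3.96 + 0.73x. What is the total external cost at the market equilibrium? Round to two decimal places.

$1018.80

Market equilibrium (private): 38.03 + 1.54x = 157.72 - 0.97x → x_m = 47.6853.
Total external cost = ∫₀^{x_m} (3.96 + 0.73x) dx = 3.96×47.6853 + ½×0.73×47.6853² = 1018.8028.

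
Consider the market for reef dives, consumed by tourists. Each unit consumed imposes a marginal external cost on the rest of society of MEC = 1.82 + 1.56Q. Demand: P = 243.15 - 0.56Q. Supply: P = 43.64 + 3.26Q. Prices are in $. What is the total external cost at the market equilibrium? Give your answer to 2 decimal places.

$2222.69

Market equilibrium (private): 43.64 + 3.26Q = 243.15 - 0.56Q → Q_m = 52.2277.
Total external cost = ∫₀^{Q_m} (1.82 + 1.56Q) dQ = 1.82×52.2277 + ½×1.56×52.2277² = 2222.6859.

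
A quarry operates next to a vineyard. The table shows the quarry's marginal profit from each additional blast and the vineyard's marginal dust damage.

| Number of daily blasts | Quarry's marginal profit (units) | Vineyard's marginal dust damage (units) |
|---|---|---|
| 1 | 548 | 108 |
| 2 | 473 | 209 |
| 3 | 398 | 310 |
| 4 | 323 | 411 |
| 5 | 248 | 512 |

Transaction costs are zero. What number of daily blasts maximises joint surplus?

Bargaining reaches the level where marginal profit last exceeds marginal dust damage.
That holds through level 3 (398 ≥ 310) but not at 4 (323 < 411).

3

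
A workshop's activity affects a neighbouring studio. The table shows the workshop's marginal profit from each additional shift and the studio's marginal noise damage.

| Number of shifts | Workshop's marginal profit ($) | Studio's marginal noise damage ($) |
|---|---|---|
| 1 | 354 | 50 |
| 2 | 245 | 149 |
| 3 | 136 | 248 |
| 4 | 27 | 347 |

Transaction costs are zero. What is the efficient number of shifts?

Bargaining reaches the level where marginal profit last exceeds marginal noise damage.
That holds through level 2 (245 ≥ 149) but not at 3 (136 < 248).

2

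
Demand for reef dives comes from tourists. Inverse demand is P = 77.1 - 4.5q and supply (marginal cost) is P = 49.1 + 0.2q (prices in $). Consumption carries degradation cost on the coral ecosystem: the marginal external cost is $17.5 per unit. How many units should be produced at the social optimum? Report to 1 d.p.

Social marginal benefit = demand − MEC = 59.6 - 4.5q.
Set SMB = MC: 59.6 - 4.5q = 49.1 + 0.2q → q* = 2.2340.

q* = 2.2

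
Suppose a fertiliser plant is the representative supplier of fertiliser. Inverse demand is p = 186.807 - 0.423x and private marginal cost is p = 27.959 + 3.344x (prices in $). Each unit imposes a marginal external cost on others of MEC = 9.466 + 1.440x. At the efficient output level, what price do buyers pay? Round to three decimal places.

Social marginal cost = private MC + MEC = 37.425 + 4.784x.
Set SMC = demand: 37.425 + 4.784x = 186.807 - 0.423x → x* = 28.6887.
Consumer price on the demand curve at x*: 186.807 − 0.423×28.6887 = 174.6717.

P = $174.672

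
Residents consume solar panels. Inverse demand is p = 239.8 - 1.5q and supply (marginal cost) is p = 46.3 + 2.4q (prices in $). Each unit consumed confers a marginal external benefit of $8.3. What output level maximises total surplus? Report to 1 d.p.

Social marginal benefit = demand + MEB = 248.1 - 1.5q.
Set SMB = MC: 248.1 - 1.5q = 46.3 + 2.4q → q* = 51.7436.

q* = 51.7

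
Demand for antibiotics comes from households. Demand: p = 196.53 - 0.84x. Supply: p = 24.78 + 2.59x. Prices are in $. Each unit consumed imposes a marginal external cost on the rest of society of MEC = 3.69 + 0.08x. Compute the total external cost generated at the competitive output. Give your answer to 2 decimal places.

$285.06

Market equilibrium (private): 24.78 + 2.59x = 196.53 - 0.84x → x_m = 50.0729.
Total external cost = ∫₀^{x_m} (3.69 + 0.08x) dx = 3.69×50.0729 + ½×0.08×50.0729² = 285.0608.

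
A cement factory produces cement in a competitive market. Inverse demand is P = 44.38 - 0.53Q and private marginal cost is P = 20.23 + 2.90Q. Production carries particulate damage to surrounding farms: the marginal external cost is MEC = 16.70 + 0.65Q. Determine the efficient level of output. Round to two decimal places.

Social marginal cost = private MC + MEC = 36.93 + 3.55Q.
Set SMC = demand: 36.93 + 3.55Q = 44.38 - 0.53Q → Q* = 1.8260.

Q* = 1.83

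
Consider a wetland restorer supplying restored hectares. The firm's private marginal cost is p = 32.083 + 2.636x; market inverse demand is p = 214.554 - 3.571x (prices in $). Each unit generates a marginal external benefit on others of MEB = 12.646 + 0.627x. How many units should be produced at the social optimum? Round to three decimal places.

Social marginal cost = private MC − MEB = 19.437 + 2.009x.
Set SMC = demand: 19.437 + 2.009x = 214.554 - 3.571x → x* = 34.9672.

x* = 34.967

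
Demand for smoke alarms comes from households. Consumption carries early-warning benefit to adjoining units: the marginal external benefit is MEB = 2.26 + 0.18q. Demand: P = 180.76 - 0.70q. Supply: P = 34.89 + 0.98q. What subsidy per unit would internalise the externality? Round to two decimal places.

Social marginal benefit = demand + MEB = 183.02 - 0.52q.
Set SMB = MC: 183.02 - 0.52q = 34.89 + 0.98q → q* = 98.7533.
The Pigouvian subsidy equals MEB at q*: 2.26 + 0.18×98.7533 = 20.0356.

subsidy = 20.04 per unit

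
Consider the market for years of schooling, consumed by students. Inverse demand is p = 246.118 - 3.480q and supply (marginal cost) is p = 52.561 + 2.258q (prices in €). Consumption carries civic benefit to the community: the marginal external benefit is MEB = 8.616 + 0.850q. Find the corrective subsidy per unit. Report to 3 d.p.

subsidy = €43.773 per unit

Social marginal benefit = demand + MEB = 254.734 - 2.630q.
Set SMB = MC: 254.734 - 2.630q = 52.561 + 2.258q → q* = 41.3611.
The Pigouvian subsidy equals MEB at q*: 8.616 + 0.850×41.3611 = 43.7729.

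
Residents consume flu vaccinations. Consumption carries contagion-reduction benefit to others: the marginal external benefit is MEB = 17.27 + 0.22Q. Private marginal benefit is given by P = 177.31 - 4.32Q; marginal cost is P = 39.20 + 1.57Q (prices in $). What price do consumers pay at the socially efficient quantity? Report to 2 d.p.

Social marginal benefit = demand + MEB = 194.58 - 4.10Q.
Set SMB = MC: 194.58 - 4.10Q = 39.20 + 1.57Q → Q* = 27.4039.
Consumer price on the demand curve at Q*: 177.31 − 4.32×27.4039 = 58.9252.

P = $58.93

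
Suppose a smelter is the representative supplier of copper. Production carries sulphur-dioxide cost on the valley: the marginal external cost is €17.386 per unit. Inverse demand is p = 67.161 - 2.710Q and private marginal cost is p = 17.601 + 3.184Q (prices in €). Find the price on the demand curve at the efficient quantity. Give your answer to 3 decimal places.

Social marginal cost = private MC + MEC = 34.987 + 3.184Q.
Set SMC = demand: 34.987 + 3.184Q = 67.161 - 2.710Q → Q* = 5.4588.
Consumer price on the demand curve at Q*: 67.161 − 2.710×5.4588 = 52.3677.

P = €52.368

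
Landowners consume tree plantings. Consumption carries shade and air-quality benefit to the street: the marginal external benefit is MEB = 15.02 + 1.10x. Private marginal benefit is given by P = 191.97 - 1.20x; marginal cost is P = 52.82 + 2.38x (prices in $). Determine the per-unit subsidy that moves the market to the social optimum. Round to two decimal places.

Social marginal benefit = demand + MEB = 206.99 - 0.10x.
Set SMB = MC: 206.99 - 0.10x = 52.82 + 2.38x → x* = 62.1653.
The Pigouvian subsidy equals MEB at x*: 15.02 + 1.10×62.1653 = 83.4018.

subsidy = $83.40 per unit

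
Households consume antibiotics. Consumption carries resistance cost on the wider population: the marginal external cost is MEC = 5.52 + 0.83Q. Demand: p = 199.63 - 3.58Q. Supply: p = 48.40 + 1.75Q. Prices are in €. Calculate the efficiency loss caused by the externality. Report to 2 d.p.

DWL = €68.59

Market equilibrium (private): 48.40 + 1.75Q = 199.63 - 3.58Q → Q_m = 28.3734.
Social marginal benefit = demand − MEC = 194.11 - 4.41Q.
Set SMB = MC: 194.11 - 4.41Q = 48.40 + 1.75Q → Q* = 23.6542.
The loss is the area between SMB and MC from Q* to Q_m; with linear curves that's a triangle of height MEC(Q_m).
DWL = ½ × 4.7192 × 29.0699 = 68.5933.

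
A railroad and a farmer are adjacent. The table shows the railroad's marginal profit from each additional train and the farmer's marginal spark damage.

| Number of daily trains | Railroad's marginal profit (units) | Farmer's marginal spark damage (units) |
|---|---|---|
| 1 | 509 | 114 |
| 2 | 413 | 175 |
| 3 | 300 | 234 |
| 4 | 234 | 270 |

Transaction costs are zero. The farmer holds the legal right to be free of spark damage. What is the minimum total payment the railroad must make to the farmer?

523

Efficient level: marginal profit ≥ marginal spark damage through level 3, so k* = 3.
With the farmer holding the right, the railroad must at least compensate total damage at k*: 114 + 175 + 234 = 523.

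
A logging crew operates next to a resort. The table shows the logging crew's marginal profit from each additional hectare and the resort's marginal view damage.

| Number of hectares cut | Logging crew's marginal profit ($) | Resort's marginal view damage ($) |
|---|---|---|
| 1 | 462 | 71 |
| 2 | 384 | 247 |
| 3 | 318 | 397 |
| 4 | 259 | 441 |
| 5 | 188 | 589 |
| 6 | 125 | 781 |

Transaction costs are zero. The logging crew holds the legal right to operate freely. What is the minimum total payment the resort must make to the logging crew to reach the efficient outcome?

Left alone the logging crew would choose level 6 (marginal profit stays positive).
Efficient level: k* = 2 (marginal profit ≥ marginal view damage through 2).
The resort must at least cover the logging crew's forgone profit from cutting 6→2: 318 + 259 + 188 + 125 = 890.

$890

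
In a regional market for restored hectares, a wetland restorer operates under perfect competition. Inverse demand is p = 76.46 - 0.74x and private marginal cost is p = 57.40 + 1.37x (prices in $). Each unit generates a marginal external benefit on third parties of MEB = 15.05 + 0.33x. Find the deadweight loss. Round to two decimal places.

Market equilibrium (private): 57.40 + 1.37x = 76.46 - 0.74x → x_m = 9.0332.
Social marginal cost = private MC − MEB = 42.35 + 1.04x.
Set SMC = demand: 42.35 + 1.04x = 76.46 - 0.74x → x* = 19.1629.
Height of the DWL triangle at x_m is demand(x_m) − SMC(x_m) = MEB(x_m) = 18.0309.
DWL = ½ × 10.1297 × 18.0309 = 91.3238.

DWL = $91.32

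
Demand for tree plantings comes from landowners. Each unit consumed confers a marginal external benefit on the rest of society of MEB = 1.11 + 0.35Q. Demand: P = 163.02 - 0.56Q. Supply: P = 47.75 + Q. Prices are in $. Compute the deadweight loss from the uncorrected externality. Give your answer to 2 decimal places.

Market equilibrium (private): 47.75 + Q = 163.02 - 0.56Q → Q_m = 73.8910.
Social marginal benefit = demand + MEB = 164.13 - 0.21Q.
Set SMB = MC: 164.13 - 0.21Q = 47.75 + Q → Q* = 96.1818.
The loss is the area between SMB and MC from Q* to Q_m; with linear curves that's a triangle of height MEB(Q_m).
DWL = ½ × 22.2908 × 26.9719 = 300.6126.

DWL = $300.61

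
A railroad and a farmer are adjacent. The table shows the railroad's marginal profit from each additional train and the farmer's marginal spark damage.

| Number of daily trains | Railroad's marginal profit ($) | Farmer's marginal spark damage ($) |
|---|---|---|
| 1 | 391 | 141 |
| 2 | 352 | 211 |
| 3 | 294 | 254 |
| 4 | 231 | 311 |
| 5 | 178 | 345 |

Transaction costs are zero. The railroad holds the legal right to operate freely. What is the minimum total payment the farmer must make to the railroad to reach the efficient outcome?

$409

Left alone the railroad would choose level 5 (marginal profit stays positive).
Efficient level: k* = 3 (marginal profit ≥ marginal spark damage through 3).
The farmer must at least cover the railroad's forgone profit from cutting 5→3: 231 + 178 = 409.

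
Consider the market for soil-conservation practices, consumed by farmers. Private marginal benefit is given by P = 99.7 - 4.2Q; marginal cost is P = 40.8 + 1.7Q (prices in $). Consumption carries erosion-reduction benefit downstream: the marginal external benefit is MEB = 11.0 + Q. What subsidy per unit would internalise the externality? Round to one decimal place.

subsidy = $25.3 per unit

Social marginal benefit = demand + MEB = 110.7 - 3.2Q.
Set SMB = MC: 110.7 - 3.2Q = 40.8 + 1.7Q → Q* = 14.2653.
The Pigouvian subsidy equals MEB at Q*: 11.0 + 1.0×14.2653 = 25.2653.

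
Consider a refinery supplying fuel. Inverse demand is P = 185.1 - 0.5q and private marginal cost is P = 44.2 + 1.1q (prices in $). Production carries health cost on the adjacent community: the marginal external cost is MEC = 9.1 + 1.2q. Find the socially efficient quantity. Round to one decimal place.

Social marginal cost = private MC + MEC = 53.3 + 2.3q.
Set SMC = demand: 53.3 + 2.3q = 185.1 - 0.5q → q* = 47.0714.

q* = 47.1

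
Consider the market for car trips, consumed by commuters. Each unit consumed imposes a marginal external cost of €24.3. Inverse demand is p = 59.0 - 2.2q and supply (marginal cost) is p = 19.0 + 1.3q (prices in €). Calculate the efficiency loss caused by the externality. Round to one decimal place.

Market equilibrium (private): 19.0 + 1.3q = 59.0 - 2.2q → q_m = 11.4286.
Social marginal benefit = demand − MEC = 34.7 - 2.2q.
Set SMB = MC: 34.7 - 2.2q = 19.0 + 1.3q → q* = 4.4857.
The loss is the area between SMB and MC from q* to q_m; with linear curves that's a triangle of height MEC(q_m).
DWL = ½ × 6.9429 × 24.3000 = 84.3562.

DWL = €84.4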